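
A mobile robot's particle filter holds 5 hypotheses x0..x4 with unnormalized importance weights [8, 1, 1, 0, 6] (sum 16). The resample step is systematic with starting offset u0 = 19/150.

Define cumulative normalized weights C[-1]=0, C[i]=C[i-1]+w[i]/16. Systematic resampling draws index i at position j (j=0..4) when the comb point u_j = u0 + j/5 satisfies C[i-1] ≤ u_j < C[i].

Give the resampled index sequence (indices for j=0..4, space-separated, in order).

0 0 1 4 4

C = [1/2, 9/16, 5/8, 5/8, 1]
j=0: u_0=19/150 ∈ [0, 1/2) → index 0
j=1: u_1=49/150 ∈ [0, 1/2) → index 0
j=2: u_2=79/150 ∈ [1/2, 9/16) → index 1
j=3: u_3=109/150 ∈ [5/8, 1) → index 4
j=4: u_4=139/150 ∈ [5/8, 1) → index 4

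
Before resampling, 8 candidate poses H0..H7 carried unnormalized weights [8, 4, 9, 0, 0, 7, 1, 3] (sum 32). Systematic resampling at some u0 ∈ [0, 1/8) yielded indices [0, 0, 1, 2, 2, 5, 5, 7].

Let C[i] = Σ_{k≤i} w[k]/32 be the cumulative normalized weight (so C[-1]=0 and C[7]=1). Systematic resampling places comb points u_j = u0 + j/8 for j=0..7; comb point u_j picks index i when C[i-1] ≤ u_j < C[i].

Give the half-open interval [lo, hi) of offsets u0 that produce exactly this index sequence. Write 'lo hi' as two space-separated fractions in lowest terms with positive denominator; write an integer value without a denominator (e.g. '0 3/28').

1/32 1/8

C = [1/4, 3/8, 21/32, 21/32, 21/32, 7/8, 29/32, 1]
j=0 picked index 0: u0 ∈ [0, 1/4)
j=1 picked index 0: u0 ∈ [-1/8, 1/8)
j=2 picked index 1: u0 ∈ [0, 1/8)
j=3 picked index 2: u0 ∈ [0, 9/32)
j=4 picked index 2: u0 ∈ [-1/8, 5/32)
j=5 picked index 5: u0 ∈ [1/32, 1/4)
j=6 picked index 5: u0 ∈ [-3/32, 1/8)
j=7 picked index 7: u0 ∈ [1/32, 1/8)
intersection: [1/32, 1/8)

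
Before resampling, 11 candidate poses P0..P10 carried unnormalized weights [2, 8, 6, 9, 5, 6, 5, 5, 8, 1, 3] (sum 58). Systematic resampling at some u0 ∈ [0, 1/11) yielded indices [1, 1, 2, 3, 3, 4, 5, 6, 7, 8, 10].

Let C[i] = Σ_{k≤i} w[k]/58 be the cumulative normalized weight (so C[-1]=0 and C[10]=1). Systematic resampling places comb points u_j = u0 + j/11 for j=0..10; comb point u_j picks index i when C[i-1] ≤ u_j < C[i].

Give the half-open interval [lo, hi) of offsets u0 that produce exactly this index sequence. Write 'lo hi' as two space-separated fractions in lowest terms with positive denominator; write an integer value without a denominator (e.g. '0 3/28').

25/638 20/319

C = [1/29, 5/29, 8/29, 25/58, 15/29, 18/29, 41/58, 23/29, 27/29, 55/58, 1]
j=0 picked index 1: u0 ∈ [1/29, 5/29)
j=1 picked index 1: u0 ∈ [-18/319, 26/319)
j=2 picked index 2: u0 ∈ [-3/319, 30/319)
j=3 picked index 3: u0 ∈ [1/319, 101/638)
j=4 picked index 3: u0 ∈ [-28/319, 43/638)
j=5 picked index 4: u0 ∈ [-15/638, 20/319)
j=6 picked index 5: u0 ∈ [-9/319, 24/319)
j=7 picked index 6: u0 ∈ [-5/319, 45/638)
j=8 picked index 7: u0 ∈ [-13/638, 21/319)
j=9 picked index 8: u0 ∈ [-8/319, 36/319)
j=10 picked index 10: u0 ∈ [25/638, 1/11)
intersection: [25/638, 20/319)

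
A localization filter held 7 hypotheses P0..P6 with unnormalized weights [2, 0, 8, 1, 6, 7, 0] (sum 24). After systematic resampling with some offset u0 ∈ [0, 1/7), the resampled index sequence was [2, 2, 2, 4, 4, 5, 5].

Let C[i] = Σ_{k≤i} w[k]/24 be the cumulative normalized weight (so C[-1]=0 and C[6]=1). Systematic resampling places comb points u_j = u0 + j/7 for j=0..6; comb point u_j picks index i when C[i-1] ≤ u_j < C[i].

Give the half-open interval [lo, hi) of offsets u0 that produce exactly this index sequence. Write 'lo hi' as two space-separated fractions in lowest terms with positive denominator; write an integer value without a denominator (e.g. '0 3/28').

C = [1/12, 1/12, 5/12, 11/24, 17/24, 1, 1]
j=0 picked index 2: u0 ∈ [1/12, 5/12)
j=1 picked index 2: u0 ∈ [-5/84, 23/84)
j=2 picked index 2: u0 ∈ [-17/84, 11/84)
j=3 picked index 4: u0 ∈ [5/168, 47/168)
j=4 picked index 4: u0 ∈ [-19/168, 23/168)
j=5 picked index 5: u0 ∈ [-1/168, 2/7)
j=6 picked index 5: u0 ∈ [-25/168, 1/7)
intersection: [1/12, 11/84)

1/12 11/84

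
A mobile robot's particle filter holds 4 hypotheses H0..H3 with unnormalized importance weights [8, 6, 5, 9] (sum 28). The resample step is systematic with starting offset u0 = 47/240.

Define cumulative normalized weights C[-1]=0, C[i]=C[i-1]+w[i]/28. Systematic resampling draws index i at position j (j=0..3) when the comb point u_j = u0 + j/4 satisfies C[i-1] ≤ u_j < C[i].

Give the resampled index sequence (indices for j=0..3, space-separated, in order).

C = [2/7, 1/2, 19/28, 1]
j=0: u_0=47/240 ∈ [0, 2/7) → index 0
j=1: u_1=107/240 ∈ [2/7, 1/2) → index 1
j=2: u_2=167/240 ∈ [19/28, 1) → index 3
j=3: u_3=227/240 ∈ [19/28, 1) → index 3

0 1 3 3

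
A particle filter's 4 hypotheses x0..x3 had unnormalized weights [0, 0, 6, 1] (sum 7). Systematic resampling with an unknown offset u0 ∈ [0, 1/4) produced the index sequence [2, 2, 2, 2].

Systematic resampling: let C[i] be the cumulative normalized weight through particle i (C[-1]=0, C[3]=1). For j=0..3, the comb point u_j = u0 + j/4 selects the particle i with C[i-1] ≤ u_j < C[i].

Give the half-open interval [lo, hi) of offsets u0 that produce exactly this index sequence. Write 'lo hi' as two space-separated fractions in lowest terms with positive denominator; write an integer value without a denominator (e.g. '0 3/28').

0 3/28

C = [0, 0, 6/7, 1]
j=0 picked index 2: u0 ∈ [0, 6/7)
j=1 picked index 2: u0 ∈ [-1/4, 17/28)
j=2 picked index 2: u0 ∈ [-1/2, 5/14)
j=3 picked index 2: u0 ∈ [-3/4, 3/28)
intersection: [0, 3/28)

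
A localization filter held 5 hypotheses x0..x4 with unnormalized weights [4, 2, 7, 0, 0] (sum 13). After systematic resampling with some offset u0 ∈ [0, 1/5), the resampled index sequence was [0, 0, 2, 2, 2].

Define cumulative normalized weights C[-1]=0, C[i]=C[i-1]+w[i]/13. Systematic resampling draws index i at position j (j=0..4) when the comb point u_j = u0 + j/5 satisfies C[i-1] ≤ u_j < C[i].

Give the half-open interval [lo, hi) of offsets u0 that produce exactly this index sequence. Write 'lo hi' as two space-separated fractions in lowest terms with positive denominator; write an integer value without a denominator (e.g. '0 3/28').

C = [4/13, 6/13, 1, 1, 1]
j=0 picked index 0: u0 ∈ [0, 4/13)
j=1 picked index 0: u0 ∈ [-1/5, 7/65)
j=2 picked index 2: u0 ∈ [4/65, 3/5)
j=3 picked index 2: u0 ∈ [-9/65, 2/5)
j=4 picked index 2: u0 ∈ [-22/65, 1/5)
intersection: [4/65, 7/65)

4/65 7/65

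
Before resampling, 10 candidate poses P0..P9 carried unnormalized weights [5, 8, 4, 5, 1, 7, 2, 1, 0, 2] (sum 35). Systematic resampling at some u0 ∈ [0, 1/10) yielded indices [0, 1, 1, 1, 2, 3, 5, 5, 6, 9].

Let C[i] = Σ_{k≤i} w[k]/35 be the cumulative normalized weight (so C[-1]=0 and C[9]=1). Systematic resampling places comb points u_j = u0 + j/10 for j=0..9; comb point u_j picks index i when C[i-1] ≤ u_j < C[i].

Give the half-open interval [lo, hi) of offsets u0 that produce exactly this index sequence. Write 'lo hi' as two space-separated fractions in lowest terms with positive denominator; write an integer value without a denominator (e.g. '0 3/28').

C = [1/7, 13/35, 17/35, 22/35, 23/35, 6/7, 32/35, 33/35, 33/35, 1]
j=0 picked index 0: u0 ∈ [0, 1/7)
j=1 picked index 1: u0 ∈ [3/70, 19/70)
j=2 picked index 1: u0 ∈ [-2/35, 6/35)
j=3 picked index 1: u0 ∈ [-11/70, 1/14)
j=4 picked index 2: u0 ∈ [-1/35, 3/35)
j=5 picked index 3: u0 ∈ [-1/70, 9/70)
j=6 picked index 5: u0 ∈ [2/35, 9/35)
j=7 picked index 5: u0 ∈ [-3/70, 11/70)
j=8 picked index 6: u0 ∈ [2/35, 4/35)
j=9 picked index 9: u0 ∈ [3/70, 1/10)
intersection: [2/35, 1/14)

2/35 1/14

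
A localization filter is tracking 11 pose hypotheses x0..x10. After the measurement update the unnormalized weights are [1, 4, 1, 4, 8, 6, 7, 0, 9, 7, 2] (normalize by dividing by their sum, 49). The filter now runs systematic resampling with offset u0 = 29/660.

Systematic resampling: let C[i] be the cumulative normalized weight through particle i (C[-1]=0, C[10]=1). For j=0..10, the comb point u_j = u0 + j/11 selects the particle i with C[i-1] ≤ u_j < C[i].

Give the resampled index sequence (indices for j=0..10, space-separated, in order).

C = [1/49, 5/49, 6/49, 10/49, 18/49, 24/49, 31/49, 31/49, 40/49, 47/49, 1]
j=0: u_0=29/660 ∈ [1/49, 5/49) → index 1
j=1: u_1=89/660 ∈ [6/49, 10/49) → index 3
j=2: u_2=149/660 ∈ [10/49, 18/49) → index 4
j=3: u_3=19/60 ∈ [10/49, 18/49) → index 4
j=4: u_4=269/660 ∈ [18/49, 24/49) → index 5
j=5: u_5=329/660 ∈ [24/49, 31/49) → index 6
j=6: u_6=389/660 ∈ [24/49, 31/49) → index 6
j=7: u_7=449/660 ∈ [31/49, 40/49) → index 8
j=8: u_8=509/660 ∈ [31/49, 40/49) → index 8
j=9: u_9=569/660 ∈ [40/49, 47/49) → index 9
j=10: u_10=629/660 ∈ [40/49, 47/49) → index 9

1 3 4 4 5 6 6 8 8 9 9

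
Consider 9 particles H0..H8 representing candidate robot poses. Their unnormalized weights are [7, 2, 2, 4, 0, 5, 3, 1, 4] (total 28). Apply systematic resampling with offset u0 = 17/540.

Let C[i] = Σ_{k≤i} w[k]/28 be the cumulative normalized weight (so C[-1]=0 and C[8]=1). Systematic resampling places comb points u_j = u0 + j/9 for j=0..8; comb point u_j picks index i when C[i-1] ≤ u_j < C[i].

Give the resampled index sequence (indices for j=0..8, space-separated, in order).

C = [1/4, 9/28, 11/28, 15/28, 15/28, 5/7, 23/28, 6/7, 1]
j=0: u_0=17/540 ∈ [0, 1/4) → index 0
j=1: u_1=77/540 ∈ [0, 1/4) → index 0
j=2: u_2=137/540 ∈ [1/4, 9/28) → index 1
j=3: u_3=197/540 ∈ [9/28, 11/28) → index 2
j=4: u_4=257/540 ∈ [11/28, 15/28) → index 3
j=5: u_5=317/540 ∈ [15/28, 5/7) → index 5
j=6: u_6=377/540 ∈ [15/28, 5/7) → index 5
j=7: u_7=437/540 ∈ [5/7, 23/28) → index 6
j=8: u_8=497/540 ∈ [6/7, 1) → index 8

0 0 1 2 3 5 5 6 8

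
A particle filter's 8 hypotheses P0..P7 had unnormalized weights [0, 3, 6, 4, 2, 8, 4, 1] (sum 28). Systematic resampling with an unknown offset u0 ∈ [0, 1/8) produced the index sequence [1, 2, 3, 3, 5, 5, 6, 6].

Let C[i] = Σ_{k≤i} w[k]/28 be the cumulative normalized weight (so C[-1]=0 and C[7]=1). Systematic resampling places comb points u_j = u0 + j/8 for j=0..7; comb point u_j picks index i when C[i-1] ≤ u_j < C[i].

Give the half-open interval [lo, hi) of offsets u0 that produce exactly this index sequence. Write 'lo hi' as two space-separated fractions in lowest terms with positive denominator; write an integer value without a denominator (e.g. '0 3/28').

C = [0, 3/28, 9/28, 13/28, 15/28, 23/28, 27/28, 1]
j=0 picked index 1: u0 ∈ [0, 3/28)
j=1 picked index 2: u0 ∈ [-1/56, 11/56)
j=2 picked index 3: u0 ∈ [1/14, 3/14)
j=3 picked index 3: u0 ∈ [-3/56, 5/56)
j=4 picked index 5: u0 ∈ [1/28, 9/28)
j=5 picked index 5: u0 ∈ [-5/56, 11/56)
j=6 picked index 6: u0 ∈ [1/14, 3/14)
j=7 picked index 6: u0 ∈ [-3/56, 5/56)
intersection: [1/14, 5/56)

1/14 5/56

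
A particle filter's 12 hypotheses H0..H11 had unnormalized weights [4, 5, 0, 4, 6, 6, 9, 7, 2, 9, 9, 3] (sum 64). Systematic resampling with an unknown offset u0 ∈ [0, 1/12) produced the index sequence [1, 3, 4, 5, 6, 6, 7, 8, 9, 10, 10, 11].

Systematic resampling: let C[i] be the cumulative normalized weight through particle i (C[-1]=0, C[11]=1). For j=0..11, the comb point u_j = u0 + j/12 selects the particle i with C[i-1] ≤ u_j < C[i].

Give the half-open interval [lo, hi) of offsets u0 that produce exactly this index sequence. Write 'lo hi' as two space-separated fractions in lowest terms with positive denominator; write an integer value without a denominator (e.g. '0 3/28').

1/16 1/12

C = [1/16, 9/64, 9/64, 13/64, 19/64, 25/64, 17/32, 41/64, 43/64, 13/16, 61/64, 1]
j=0 picked index 1: u0 ∈ [1/16, 9/64)
j=1 picked index 3: u0 ∈ [11/192, 23/192)
j=2 picked index 4: u0 ∈ [7/192, 25/192)
j=3 picked index 5: u0 ∈ [3/64, 9/64)
j=4 picked index 6: u0 ∈ [11/192, 19/96)
j=5 picked index 6: u0 ∈ [-5/192, 11/96)
j=6 picked index 7: u0 ∈ [1/32, 9/64)
j=7 picked index 8: u0 ∈ [11/192, 17/192)
j=8 picked index 9: u0 ∈ [1/192, 7/48)
j=9 picked index 10: u0 ∈ [1/16, 13/64)
j=10 picked index 10: u0 ∈ [-1/48, 23/192)
j=11 picked index 11: u0 ∈ [7/192, 1/12)
intersection: [1/16, 1/12)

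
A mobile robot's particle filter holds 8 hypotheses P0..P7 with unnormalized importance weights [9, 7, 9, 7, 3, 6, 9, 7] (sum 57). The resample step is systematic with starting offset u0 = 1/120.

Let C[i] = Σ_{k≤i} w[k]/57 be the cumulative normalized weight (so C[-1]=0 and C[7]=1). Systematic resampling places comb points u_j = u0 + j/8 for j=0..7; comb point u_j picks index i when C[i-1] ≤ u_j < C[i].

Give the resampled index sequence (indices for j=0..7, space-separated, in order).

0 0 1 2 3 5 6 7

C = [3/19, 16/57, 25/57, 32/57, 35/57, 41/57, 50/57, 1]
j=0: u_0=1/120 ∈ [0, 3/19) → index 0
j=1: u_1=2/15 ∈ [0, 3/19) → index 0
j=2: u_2=31/120 ∈ [3/19, 16/57) → index 1
j=3: u_3=23/60 ∈ [16/57, 25/57) → index 2
j=4: u_4=61/120 ∈ [25/57, 32/57) → index 3
j=5: u_5=19/30 ∈ [35/57, 41/57) → index 5
j=6: u_6=91/120 ∈ [41/57, 50/57) → index 6
j=7: u_7=53/60 ∈ [50/57, 1) → index 7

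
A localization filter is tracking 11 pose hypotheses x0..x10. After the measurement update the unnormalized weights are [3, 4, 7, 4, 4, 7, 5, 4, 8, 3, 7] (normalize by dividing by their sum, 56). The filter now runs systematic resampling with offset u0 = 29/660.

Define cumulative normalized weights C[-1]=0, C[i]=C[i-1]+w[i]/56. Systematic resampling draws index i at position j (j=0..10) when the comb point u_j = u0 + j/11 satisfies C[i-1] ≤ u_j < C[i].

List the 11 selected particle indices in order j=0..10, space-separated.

0 2 2 3 5 5 6 8 8 9 10

C = [3/56, 1/8, 1/4, 9/28, 11/28, 29/56, 17/28, 19/28, 23/28, 7/8, 1]
j=0: u_0=29/660 ∈ [0, 3/56) → index 0
j=1: u_1=89/660 ∈ [1/8, 1/4) → index 2
j=2: u_2=149/660 ∈ [1/8, 1/4) → index 2
j=3: u_3=19/60 ∈ [1/4, 9/28) → index 3
j=4: u_4=269/660 ∈ [11/28, 29/56) → index 5
j=5: u_5=329/660 ∈ [11/28, 29/56) → index 5
j=6: u_6=389/660 ∈ [29/56, 17/28) → index 6
j=7: u_7=449/660 ∈ [19/28, 23/28) → index 8
j=8: u_8=509/660 ∈ [19/28, 23/28) → index 8
j=9: u_9=569/660 ∈ [23/28, 7/8) → index 9
j=10: u_10=629/660 ∈ [7/8, 1) → index 10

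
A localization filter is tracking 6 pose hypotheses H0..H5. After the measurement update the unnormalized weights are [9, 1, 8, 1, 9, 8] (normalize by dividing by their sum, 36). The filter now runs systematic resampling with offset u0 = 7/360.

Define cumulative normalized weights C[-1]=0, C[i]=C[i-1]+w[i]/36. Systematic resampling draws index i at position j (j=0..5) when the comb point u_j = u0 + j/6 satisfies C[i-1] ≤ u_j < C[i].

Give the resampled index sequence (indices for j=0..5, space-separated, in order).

0 0 2 3 4 5

C = [1/4, 5/18, 1/2, 19/36, 7/9, 1]
j=0: u_0=7/360 ∈ [0, 1/4) → index 0
j=1: u_1=67/360 ∈ [0, 1/4) → index 0
j=2: u_2=127/360 ∈ [5/18, 1/2) → index 2
j=3: u_3=187/360 ∈ [1/2, 19/36) → index 3
j=4: u_4=247/360 ∈ [19/36, 7/9) → index 4
j=5: u_5=307/360 ∈ [7/9, 1) → index 5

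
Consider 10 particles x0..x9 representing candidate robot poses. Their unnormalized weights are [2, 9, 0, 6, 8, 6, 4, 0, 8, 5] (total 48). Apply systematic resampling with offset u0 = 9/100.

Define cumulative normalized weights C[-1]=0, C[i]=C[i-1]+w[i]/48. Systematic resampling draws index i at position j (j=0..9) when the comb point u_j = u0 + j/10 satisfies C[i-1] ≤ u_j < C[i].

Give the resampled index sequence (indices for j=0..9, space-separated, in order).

C = [1/24, 11/48, 11/48, 17/48, 25/48, 31/48, 35/48, 35/48, 43/48, 1]
j=0: u_0=9/100 ∈ [1/24, 11/48) → index 1
j=1: u_1=19/100 ∈ [1/24, 11/48) → index 1
j=2: u_2=29/100 ∈ [11/48, 17/48) → index 3
j=3: u_3=39/100 ∈ [17/48, 25/48) → index 4
j=4: u_4=49/100 ∈ [17/48, 25/48) → index 4
j=5: u_5=59/100 ∈ [25/48, 31/48) → index 5
j=6: u_6=69/100 ∈ [31/48, 35/48) → index 6
j=7: u_7=79/100 ∈ [35/48, 43/48) → index 8
j=8: u_8=89/100 ∈ [35/48, 43/48) → index 8
j=9: u_9=99/100 ∈ [43/48, 1) → index 9

1 1 3 4 4 5 6 8 8 9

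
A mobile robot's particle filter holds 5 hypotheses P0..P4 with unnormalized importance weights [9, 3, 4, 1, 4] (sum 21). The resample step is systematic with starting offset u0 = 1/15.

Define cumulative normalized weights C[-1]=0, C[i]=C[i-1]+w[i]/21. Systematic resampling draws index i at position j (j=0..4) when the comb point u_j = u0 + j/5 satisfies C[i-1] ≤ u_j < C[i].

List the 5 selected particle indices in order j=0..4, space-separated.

0 0 1 2 4

C = [3/7, 4/7, 16/21, 17/21, 1]
j=0: u_0=1/15 ∈ [0, 3/7) → index 0
j=1: u_1=4/15 ∈ [0, 3/7) → index 0
j=2: u_2=7/15 ∈ [3/7, 4/7) → index 1
j=3: u_3=2/3 ∈ [4/7, 16/21) → index 2
j=4: u_4=13/15 ∈ [17/21, 1) → index 4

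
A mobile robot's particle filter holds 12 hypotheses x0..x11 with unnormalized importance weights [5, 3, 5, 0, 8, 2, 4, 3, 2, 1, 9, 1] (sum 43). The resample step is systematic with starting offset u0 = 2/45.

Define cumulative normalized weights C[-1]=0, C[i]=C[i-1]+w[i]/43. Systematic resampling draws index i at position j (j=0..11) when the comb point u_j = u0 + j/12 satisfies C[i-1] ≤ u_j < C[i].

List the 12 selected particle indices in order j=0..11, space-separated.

C = [5/43, 8/43, 13/43, 13/43, 21/43, 23/43, 27/43, 30/43, 32/43, 33/43, 42/43, 1]
j=0: u_0=2/45 ∈ [0, 5/43) → index 0
j=1: u_1=23/180 ∈ [5/43, 8/43) → index 1
j=2: u_2=19/90 ∈ [8/43, 13/43) → index 2
j=3: u_3=53/180 ∈ [8/43, 13/43) → index 2
j=4: u_4=17/45 ∈ [13/43, 21/43) → index 4
j=5: u_5=83/180 ∈ [13/43, 21/43) → index 4
j=6: u_6=49/90 ∈ [23/43, 27/43) → index 6
j=7: u_7=113/180 ∈ [23/43, 27/43) → index 6
j=8: u_8=32/45 ∈ [30/43, 32/43) → index 8
j=9: u_9=143/180 ∈ [33/43, 42/43) → index 10
j=10: u_10=79/90 ∈ [33/43, 42/43) → index 10
j=11: u_11=173/180 ∈ [33/43, 42/43) → index 10

0 1 2 2 4 4 6 6 8 10 10 10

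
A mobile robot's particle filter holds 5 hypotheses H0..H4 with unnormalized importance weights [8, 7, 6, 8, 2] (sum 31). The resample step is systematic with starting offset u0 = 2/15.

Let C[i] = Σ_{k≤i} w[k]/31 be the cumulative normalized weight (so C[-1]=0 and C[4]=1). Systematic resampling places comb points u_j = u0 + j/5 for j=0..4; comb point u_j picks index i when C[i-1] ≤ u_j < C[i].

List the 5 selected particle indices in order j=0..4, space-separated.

C = [8/31, 15/31, 21/31, 29/31, 1]
j=0: u_0=2/15 ∈ [0, 8/31) → index 0
j=1: u_1=1/3 ∈ [8/31, 15/31) → index 1
j=2: u_2=8/15 ∈ [15/31, 21/31) → index 2
j=3: u_3=11/15 ∈ [21/31, 29/31) → index 3
j=4: u_4=14/15 ∈ [21/31, 29/31) → index 3

0 1 2 3 3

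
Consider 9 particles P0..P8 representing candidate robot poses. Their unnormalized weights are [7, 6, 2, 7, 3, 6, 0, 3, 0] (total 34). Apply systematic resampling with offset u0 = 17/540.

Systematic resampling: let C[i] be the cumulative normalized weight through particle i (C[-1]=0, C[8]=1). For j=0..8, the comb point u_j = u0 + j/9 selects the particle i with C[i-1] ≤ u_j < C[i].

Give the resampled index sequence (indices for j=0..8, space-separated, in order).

C = [7/34, 13/34, 15/34, 11/17, 25/34, 31/34, 31/34, 1, 1]
j=0: u_0=17/540 ∈ [0, 7/34) → index 0
j=1: u_1=77/540 ∈ [0, 7/34) → index 0
j=2: u_2=137/540 ∈ [7/34, 13/34) → index 1
j=3: u_3=197/540 ∈ [7/34, 13/34) → index 1
j=4: u_4=257/540 ∈ [15/34, 11/17) → index 3
j=5: u_5=317/540 ∈ [15/34, 11/17) → index 3
j=6: u_6=377/540 ∈ [11/17, 25/34) → index 4
j=7: u_7=437/540 ∈ [25/34, 31/34) → index 5
j=8: u_8=497/540 ∈ [31/34, 1) → index 7

0 0 1 1 3 3 4 5 7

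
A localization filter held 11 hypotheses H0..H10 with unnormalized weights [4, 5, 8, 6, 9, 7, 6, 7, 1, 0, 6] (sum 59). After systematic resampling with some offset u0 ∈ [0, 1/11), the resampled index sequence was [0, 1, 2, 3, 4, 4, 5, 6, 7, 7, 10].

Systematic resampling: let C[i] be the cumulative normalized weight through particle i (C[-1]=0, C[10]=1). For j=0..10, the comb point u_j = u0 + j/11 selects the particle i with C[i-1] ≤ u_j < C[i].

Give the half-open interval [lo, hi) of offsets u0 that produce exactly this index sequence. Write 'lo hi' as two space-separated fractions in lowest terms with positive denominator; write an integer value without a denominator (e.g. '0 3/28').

C = [4/59, 9/59, 17/59, 23/59, 32/59, 39/59, 45/59, 52/59, 53/59, 53/59, 1]
j=0 picked index 0: u0 ∈ [0, 4/59)
j=1 picked index 1: u0 ∈ [-15/649, 40/649)
j=2 picked index 2: u0 ∈ [-19/649, 69/649)
j=3 picked index 3: u0 ∈ [10/649, 76/649)
j=4 picked index 4: u0 ∈ [17/649, 116/649)
j=5 picked index 4: u0 ∈ [-42/649, 57/649)
j=6 picked index 5: u0 ∈ [-2/649, 75/649)
j=7 picked index 6: u0 ∈ [16/649, 82/649)
j=8 picked index 7: u0 ∈ [23/649, 100/649)
j=9 picked index 7: u0 ∈ [-36/649, 41/649)
j=10 picked index 10: u0 ∈ [-7/649, 1/11)
intersection: [23/649, 40/649)

23/649 40/649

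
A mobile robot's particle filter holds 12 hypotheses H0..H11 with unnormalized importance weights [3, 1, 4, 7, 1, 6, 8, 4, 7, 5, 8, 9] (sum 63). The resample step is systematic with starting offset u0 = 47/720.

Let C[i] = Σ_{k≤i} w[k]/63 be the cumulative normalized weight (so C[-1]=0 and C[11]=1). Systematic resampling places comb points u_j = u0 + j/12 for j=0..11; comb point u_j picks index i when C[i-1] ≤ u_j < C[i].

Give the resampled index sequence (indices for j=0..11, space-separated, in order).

2 3 3 5 6 7 8 8 10 10 11 11

C = [1/21, 4/63, 8/63, 5/21, 16/63, 22/63, 10/21, 34/63, 41/63, 46/63, 6/7, 1]
j=0: u_0=47/720 ∈ [4/63, 8/63) → index 2
j=1: u_1=107/720 ∈ [8/63, 5/21) → index 3
j=2: u_2=167/720 ∈ [8/63, 5/21) → index 3
j=3: u_3=227/720 ∈ [16/63, 22/63) → index 5
j=4: u_4=287/720 ∈ [22/63, 10/21) → index 6
j=5: u_5=347/720 ∈ [10/21, 34/63) → index 7
j=6: u_6=407/720 ∈ [34/63, 41/63) → index 8
j=7: u_7=467/720 ∈ [34/63, 41/63) → index 8
j=8: u_8=527/720 ∈ [46/63, 6/7) → index 10
j=9: u_9=587/720 ∈ [46/63, 6/7) → index 10
j=10: u_10=647/720 ∈ [6/7, 1) → index 11
j=11: u_11=707/720 ∈ [6/7, 1) → index 11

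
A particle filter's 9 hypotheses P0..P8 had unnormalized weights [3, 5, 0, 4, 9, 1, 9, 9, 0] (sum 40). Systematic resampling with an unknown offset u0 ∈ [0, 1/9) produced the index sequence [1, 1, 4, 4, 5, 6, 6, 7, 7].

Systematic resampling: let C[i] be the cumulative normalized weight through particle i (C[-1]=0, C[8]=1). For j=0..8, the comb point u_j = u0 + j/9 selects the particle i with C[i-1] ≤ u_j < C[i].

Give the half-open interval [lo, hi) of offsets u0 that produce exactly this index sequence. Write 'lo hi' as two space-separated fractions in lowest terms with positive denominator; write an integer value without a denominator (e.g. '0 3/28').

29/360 4/45

C = [3/40, 1/5, 1/5, 3/10, 21/40, 11/20, 31/40, 1, 1]
j=0 picked index 1: u0 ∈ [3/40, 1/5)
j=1 picked index 1: u0 ∈ [-13/360, 4/45)
j=2 picked index 4: u0 ∈ [7/90, 109/360)
j=3 picked index 4: u0 ∈ [-1/30, 23/120)
j=4 picked index 5: u0 ∈ [29/360, 19/180)
j=5 picked index 6: u0 ∈ [-1/180, 79/360)
j=6 picked index 6: u0 ∈ [-7/60, 13/120)
j=7 picked index 7: u0 ∈ [-1/360, 2/9)
j=8 picked index 7: u0 ∈ [-41/360, 1/9)
intersection: [29/360, 4/45)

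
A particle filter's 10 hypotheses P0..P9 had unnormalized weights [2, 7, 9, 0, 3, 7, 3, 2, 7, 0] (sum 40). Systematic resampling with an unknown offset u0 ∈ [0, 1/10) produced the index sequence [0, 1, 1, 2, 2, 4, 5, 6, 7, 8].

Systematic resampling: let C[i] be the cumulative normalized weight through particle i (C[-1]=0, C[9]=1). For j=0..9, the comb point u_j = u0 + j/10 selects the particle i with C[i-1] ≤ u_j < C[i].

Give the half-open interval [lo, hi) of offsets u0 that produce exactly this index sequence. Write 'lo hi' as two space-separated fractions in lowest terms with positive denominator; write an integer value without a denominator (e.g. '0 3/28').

C = [1/20, 9/40, 9/20, 9/20, 21/40, 7/10, 31/40, 33/40, 1, 1]
j=0 picked index 0: u0 ∈ [0, 1/20)
j=1 picked index 1: u0 ∈ [-1/20, 1/8)
j=2 picked index 1: u0 ∈ [-3/20, 1/40)
j=3 picked index 2: u0 ∈ [-3/40, 3/20)
j=4 picked index 2: u0 ∈ [-7/40, 1/20)
j=5 picked index 4: u0 ∈ [-1/20, 1/40)
j=6 picked index 5: u0 ∈ [-3/40, 1/10)
j=7 picked index 6: u0 ∈ [0, 3/40)
j=8 picked index 7: u0 ∈ [-1/40, 1/40)
j=9 picked index 8: u0 ∈ [-3/40, 1/10)
intersection: [0, 1/40)

0 1/40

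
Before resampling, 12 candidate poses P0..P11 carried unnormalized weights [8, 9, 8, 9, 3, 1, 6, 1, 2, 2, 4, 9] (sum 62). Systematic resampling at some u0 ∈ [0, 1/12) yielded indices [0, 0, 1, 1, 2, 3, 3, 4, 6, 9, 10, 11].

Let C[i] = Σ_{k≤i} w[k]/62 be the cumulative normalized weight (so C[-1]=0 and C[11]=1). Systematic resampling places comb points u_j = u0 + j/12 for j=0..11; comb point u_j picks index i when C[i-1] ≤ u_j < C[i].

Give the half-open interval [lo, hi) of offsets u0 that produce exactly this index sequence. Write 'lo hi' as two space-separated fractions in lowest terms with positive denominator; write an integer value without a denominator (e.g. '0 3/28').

C = [4/31, 17/62, 25/62, 17/31, 37/62, 19/31, 22/31, 45/62, 47/62, 49/62, 53/62, 1]
j=0 picked index 0: u0 ∈ [0, 4/31)
j=1 picked index 0: u0 ∈ [-1/12, 17/372)
j=2 picked index 1: u0 ∈ [-7/186, 10/93)
j=3 picked index 1: u0 ∈ [-15/124, 3/124)
j=4 picked index 2: u0 ∈ [-11/186, 13/186)
j=5 picked index 3: u0 ∈ [-5/372, 49/372)
j=6 picked index 3: u0 ∈ [-3/31, 3/62)
j=7 picked index 4: u0 ∈ [-13/372, 5/372)
j=8 picked index 6: u0 ∈ [-5/93, 4/93)
j=9 picked index 9: u0 ∈ [1/124, 5/124)
j=10 picked index 10: u0 ∈ [-4/93, 2/93)
j=11 picked index 11: u0 ∈ [-23/372, 1/12)
intersection: [1/124, 5/372)

1/124 5/372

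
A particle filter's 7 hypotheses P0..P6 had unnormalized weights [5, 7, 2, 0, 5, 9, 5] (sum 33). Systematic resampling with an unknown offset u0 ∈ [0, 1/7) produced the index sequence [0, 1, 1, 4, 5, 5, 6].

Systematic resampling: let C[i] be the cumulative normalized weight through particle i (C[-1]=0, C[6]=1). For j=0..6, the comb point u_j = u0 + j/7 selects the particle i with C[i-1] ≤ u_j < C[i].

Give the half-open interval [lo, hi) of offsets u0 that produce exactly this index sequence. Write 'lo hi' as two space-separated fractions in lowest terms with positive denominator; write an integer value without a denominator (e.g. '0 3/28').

C = [5/33, 4/11, 14/33, 14/33, 19/33, 28/33, 1]
j=0 picked index 0: u0 ∈ [0, 5/33)
j=1 picked index 1: u0 ∈ [2/231, 17/77)
j=2 picked index 1: u0 ∈ [-31/231, 6/77)
j=3 picked index 4: u0 ∈ [-1/231, 34/231)
j=4 picked index 5: u0 ∈ [1/231, 64/231)
j=5 picked index 5: u0 ∈ [-32/231, 31/231)
j=6 picked index 6: u0 ∈ [-2/231, 1/7)
intersection: [2/231, 6/77)

2/231 6/77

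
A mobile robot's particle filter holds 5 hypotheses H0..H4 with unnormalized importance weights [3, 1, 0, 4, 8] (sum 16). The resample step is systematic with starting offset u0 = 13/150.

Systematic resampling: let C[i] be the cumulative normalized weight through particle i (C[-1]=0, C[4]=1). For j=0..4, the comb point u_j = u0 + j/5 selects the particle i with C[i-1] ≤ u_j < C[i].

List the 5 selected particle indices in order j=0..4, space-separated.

0 3 3 4 4

C = [3/16, 1/4, 1/4, 1/2, 1]
j=0: u_0=13/150 ∈ [0, 3/16) → index 0
j=1: u_1=43/150 ∈ [1/4, 1/2) → index 3
j=2: u_2=73/150 ∈ [1/4, 1/2) → index 3
j=3: u_3=103/150 ∈ [1/2, 1) → index 4
j=4: u_4=133/150 ∈ [1/2, 1) → index 4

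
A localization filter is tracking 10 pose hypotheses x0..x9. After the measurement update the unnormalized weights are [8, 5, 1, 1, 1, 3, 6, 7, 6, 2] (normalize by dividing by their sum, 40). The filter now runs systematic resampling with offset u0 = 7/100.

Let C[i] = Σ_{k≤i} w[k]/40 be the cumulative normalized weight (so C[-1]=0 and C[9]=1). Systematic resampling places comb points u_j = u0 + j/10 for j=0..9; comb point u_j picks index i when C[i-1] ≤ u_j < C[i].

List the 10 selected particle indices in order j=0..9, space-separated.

C = [1/5, 13/40, 7/20, 3/8, 2/5, 19/40, 5/8, 4/5, 19/20, 1]
j=0: u_0=7/100 ∈ [0, 1/5) → index 0
j=1: u_1=17/100 ∈ [0, 1/5) → index 0
j=2: u_2=27/100 ∈ [1/5, 13/40) → index 1
j=3: u_3=37/100 ∈ [7/20, 3/8) → index 3
j=4: u_4=47/100 ∈ [2/5, 19/40) → index 5
j=5: u_5=57/100 ∈ [19/40, 5/8) → index 6
j=6: u_6=67/100 ∈ [5/8, 4/5) → index 7
j=7: u_7=77/100 ∈ [5/8, 4/5) → index 7
j=8: u_8=87/100 ∈ [4/5, 19/20) → index 8
j=9: u_9=97/100 ∈ [19/20, 1) → index 9

0 0 1 3 5 6 7 7 8 9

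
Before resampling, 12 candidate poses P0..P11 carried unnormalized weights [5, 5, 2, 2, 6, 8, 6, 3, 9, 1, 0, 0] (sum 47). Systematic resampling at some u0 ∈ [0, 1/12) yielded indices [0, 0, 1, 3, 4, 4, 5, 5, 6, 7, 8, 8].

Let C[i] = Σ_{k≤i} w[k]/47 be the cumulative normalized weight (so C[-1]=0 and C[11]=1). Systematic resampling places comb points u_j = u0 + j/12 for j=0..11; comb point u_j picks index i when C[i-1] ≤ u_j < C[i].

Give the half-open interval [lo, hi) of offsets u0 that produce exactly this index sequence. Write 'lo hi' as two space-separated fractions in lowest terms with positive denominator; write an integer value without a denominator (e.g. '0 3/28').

C = [5/47, 10/47, 12/47, 14/47, 20/47, 28/47, 34/47, 37/47, 46/47, 1, 1, 1]
j=0 picked index 0: u0 ∈ [0, 5/47)
j=1 picked index 0: u0 ∈ [-1/12, 13/564)
j=2 picked index 1: u0 ∈ [-17/282, 13/282)
j=3 picked index 3: u0 ∈ [1/188, 9/188)
j=4 picked index 4: u0 ∈ [-5/141, 13/141)
j=5 picked index 4: u0 ∈ [-67/564, 5/564)
j=6 picked index 5: u0 ∈ [-7/94, 9/94)
j=7 picked index 5: u0 ∈ [-89/564, 7/564)
j=8 picked index 6: u0 ∈ [-10/141, 8/141)
j=9 picked index 7: u0 ∈ [-5/188, 7/188)
j=10 picked index 8: u0 ∈ [-13/282, 41/282)
j=11 picked index 8: u0 ∈ [-73/564, 35/564)
intersection: [1/188, 5/564)

1/188 5/564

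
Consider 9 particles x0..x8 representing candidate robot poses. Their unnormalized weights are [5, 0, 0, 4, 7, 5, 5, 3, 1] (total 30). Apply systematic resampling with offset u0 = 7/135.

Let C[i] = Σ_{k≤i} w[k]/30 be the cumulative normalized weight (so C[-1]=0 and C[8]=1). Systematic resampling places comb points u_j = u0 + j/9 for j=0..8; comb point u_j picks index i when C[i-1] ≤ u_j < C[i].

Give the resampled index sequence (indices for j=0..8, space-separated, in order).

0 0 3 4 4 5 6 6 7

C = [1/6, 1/6, 1/6, 3/10, 8/15, 7/10, 13/15, 29/30, 1]
j=0: u_0=7/135 ∈ [0, 1/6) → index 0
j=1: u_1=22/135 ∈ [0, 1/6) → index 0
j=2: u_2=37/135 ∈ [1/6, 3/10) → index 3
j=3: u_3=52/135 ∈ [3/10, 8/15) → index 4
j=4: u_4=67/135 ∈ [3/10, 8/15) → index 4
j=5: u_5=82/135 ∈ [8/15, 7/10) → index 5
j=6: u_6=97/135 ∈ [7/10, 13/15) → index 6
j=7: u_7=112/135 ∈ [7/10, 13/15) → index 6
j=8: u_8=127/135 ∈ [13/15, 29/30) → index 7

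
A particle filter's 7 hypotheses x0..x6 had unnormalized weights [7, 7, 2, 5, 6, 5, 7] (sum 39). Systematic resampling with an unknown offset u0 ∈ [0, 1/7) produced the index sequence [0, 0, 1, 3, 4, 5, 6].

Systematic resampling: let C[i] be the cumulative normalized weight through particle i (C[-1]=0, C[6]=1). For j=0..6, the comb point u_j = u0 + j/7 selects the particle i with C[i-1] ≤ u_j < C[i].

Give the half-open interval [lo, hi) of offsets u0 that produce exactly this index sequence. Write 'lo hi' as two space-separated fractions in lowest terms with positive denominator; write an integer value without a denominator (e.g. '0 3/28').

0 10/273

C = [7/39, 14/39, 16/39, 7/13, 9/13, 32/39, 1]
j=0 picked index 0: u0 ∈ [0, 7/39)
j=1 picked index 0: u0 ∈ [-1/7, 10/273)
j=2 picked index 1: u0 ∈ [-29/273, 20/273)
j=3 picked index 3: u0 ∈ [-5/273, 10/91)
j=4 picked index 4: u0 ∈ [-3/91, 11/91)
j=5 picked index 5: u0 ∈ [-2/91, 29/273)
j=6 picked index 6: u0 ∈ [-10/273, 1/7)
intersection: [0, 10/273)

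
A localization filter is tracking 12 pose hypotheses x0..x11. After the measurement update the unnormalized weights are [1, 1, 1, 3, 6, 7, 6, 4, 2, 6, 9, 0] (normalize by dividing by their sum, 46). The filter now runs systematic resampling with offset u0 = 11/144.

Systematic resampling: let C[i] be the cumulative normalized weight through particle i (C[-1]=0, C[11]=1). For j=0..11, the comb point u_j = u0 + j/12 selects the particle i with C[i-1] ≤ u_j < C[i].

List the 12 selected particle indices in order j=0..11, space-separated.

C = [1/46, 1/23, 3/46, 3/23, 6/23, 19/46, 25/46, 29/46, 31/46, 37/46, 1, 1]
j=0: u_0=11/144 ∈ [3/46, 3/23) → index 3
j=1: u_1=23/144 ∈ [3/23, 6/23) → index 4
j=2: u_2=35/144 ∈ [3/23, 6/23) → index 4
j=3: u_3=47/144 ∈ [6/23, 19/46) → index 5
j=4: u_4=59/144 ∈ [6/23, 19/46) → index 5
j=5: u_5=71/144 ∈ [19/46, 25/46) → index 6
j=6: u_6=83/144 ∈ [25/46, 29/46) → index 7
j=7: u_7=95/144 ∈ [29/46, 31/46) → index 8
j=8: u_8=107/144 ∈ [31/46, 37/46) → index 9
j=9: u_9=119/144 ∈ [37/46, 1) → index 10
j=10: u_10=131/144 ∈ [37/46, 1) → index 10
j=11: u_11=143/144 ∈ [37/46, 1) → index 10

3 4 4 5 5 6 7 8 9 10 10 10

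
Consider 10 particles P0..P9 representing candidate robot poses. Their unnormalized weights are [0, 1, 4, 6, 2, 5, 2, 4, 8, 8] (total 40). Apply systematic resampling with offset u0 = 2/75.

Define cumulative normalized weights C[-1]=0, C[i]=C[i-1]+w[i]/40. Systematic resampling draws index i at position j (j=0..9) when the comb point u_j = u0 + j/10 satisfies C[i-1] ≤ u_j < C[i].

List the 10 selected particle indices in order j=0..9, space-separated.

2 3 3 5 5 7 8 8 9 9

C = [0, 1/40, 1/8, 11/40, 13/40, 9/20, 1/2, 3/5, 4/5, 1]
j=0: u_0=2/75 ∈ [1/40, 1/8) → index 2
j=1: u_1=19/150 ∈ [1/8, 11/40) → index 3
j=2: u_2=17/75 ∈ [1/8, 11/40) → index 3
j=3: u_3=49/150 ∈ [13/40, 9/20) → index 5
j=4: u_4=32/75 ∈ [13/40, 9/20) → index 5
j=5: u_5=79/150 ∈ [1/2, 3/5) → index 7
j=6: u_6=47/75 ∈ [3/5, 4/5) → index 8
j=7: u_7=109/150 ∈ [3/5, 4/5) → index 8
j=8: u_8=62/75 ∈ [4/5, 1) → index 9
j=9: u_9=139/150 ∈ [4/5, 1) → index 9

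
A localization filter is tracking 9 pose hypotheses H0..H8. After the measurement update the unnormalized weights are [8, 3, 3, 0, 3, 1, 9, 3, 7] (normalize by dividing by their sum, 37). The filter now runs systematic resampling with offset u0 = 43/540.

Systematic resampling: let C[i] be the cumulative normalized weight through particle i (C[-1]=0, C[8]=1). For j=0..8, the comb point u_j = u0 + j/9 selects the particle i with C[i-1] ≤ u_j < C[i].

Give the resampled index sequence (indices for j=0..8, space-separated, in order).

0 0 2 4 6 6 7 8 8

C = [8/37, 11/37, 14/37, 14/37, 17/37, 18/37, 27/37, 30/37, 1]
j=0: u_0=43/540 ∈ [0, 8/37) → index 0
j=1: u_1=103/540 ∈ [0, 8/37) → index 0
j=2: u_2=163/540 ∈ [11/37, 14/37) → index 2
j=3: u_3=223/540 ∈ [14/37, 17/37) → index 4
j=4: u_4=283/540 ∈ [18/37, 27/37) → index 6
j=5: u_5=343/540 ∈ [18/37, 27/37) → index 6
j=6: u_6=403/540 ∈ [27/37, 30/37) → index 7
j=7: u_7=463/540 ∈ [30/37, 1) → index 8
j=8: u_8=523/540 ∈ [30/37, 1) → index 8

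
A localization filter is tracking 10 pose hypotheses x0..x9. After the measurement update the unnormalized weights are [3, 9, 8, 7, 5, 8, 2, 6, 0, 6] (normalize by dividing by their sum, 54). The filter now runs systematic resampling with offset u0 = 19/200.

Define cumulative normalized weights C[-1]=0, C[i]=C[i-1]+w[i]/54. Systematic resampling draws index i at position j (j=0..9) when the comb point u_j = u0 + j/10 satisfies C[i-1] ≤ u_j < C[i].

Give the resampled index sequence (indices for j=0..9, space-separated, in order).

1 1 2 3 3 5 5 7 9 9

C = [1/18, 2/9, 10/27, 1/2, 16/27, 20/27, 7/9, 8/9, 8/9, 1]
j=0: u_0=19/200 ∈ [1/18, 2/9) → index 1
j=1: u_1=39/200 ∈ [1/18, 2/9) → index 1
j=2: u_2=59/200 ∈ [2/9, 10/27) → index 2
j=3: u_3=79/200 ∈ [10/27, 1/2) → index 3
j=4: u_4=99/200 ∈ [10/27, 1/2) → index 3
j=5: u_5=119/200 ∈ [16/27, 20/27) → index 5
j=6: u_6=139/200 ∈ [16/27, 20/27) → index 5
j=7: u_7=159/200 ∈ [7/9, 8/9) → index 7
j=8: u_8=179/200 ∈ [8/9, 1) → index 9
j=9: u_9=199/200 ∈ [8/9, 1) → index 9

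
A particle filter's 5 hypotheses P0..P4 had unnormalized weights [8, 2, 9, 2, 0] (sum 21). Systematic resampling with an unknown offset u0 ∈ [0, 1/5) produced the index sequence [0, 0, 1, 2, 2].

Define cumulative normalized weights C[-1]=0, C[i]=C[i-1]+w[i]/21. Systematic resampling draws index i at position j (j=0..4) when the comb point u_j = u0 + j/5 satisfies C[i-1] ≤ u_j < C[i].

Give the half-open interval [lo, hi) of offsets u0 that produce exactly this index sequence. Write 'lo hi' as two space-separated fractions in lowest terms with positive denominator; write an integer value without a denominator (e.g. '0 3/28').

0 8/105

C = [8/21, 10/21, 19/21, 1, 1]
j=0 picked index 0: u0 ∈ [0, 8/21)
j=1 picked index 0: u0 ∈ [-1/5, 19/105)
j=2 picked index 1: u0 ∈ [-2/105, 8/105)
j=3 picked index 2: u0 ∈ [-13/105, 32/105)
j=4 picked index 2: u0 ∈ [-34/105, 11/105)
intersection: [0, 8/105)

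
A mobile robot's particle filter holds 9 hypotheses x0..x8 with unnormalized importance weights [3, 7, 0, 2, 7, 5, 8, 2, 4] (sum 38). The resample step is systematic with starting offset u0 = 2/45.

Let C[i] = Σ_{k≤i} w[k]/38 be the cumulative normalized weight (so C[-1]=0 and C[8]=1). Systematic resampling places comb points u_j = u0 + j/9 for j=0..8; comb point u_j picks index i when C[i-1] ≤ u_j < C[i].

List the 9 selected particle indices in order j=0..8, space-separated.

0 1 3 4 4 5 6 6 8

C = [3/38, 5/19, 5/19, 6/19, 1/2, 12/19, 16/19, 17/19, 1]
j=0: u_0=2/45 ∈ [0, 3/38) → index 0
j=1: u_1=7/45 ∈ [3/38, 5/19) → index 1
j=2: u_2=4/15 ∈ [5/19, 6/19) → index 3
j=3: u_3=17/45 ∈ [6/19, 1/2) → index 4
j=4: u_4=22/45 ∈ [6/19, 1/2) → index 4
j=5: u_5=3/5 ∈ [1/2, 12/19) → index 5
j=6: u_6=32/45 ∈ [12/19, 16/19) → index 6
j=7: u_7=37/45 ∈ [12/19, 16/19) → index 6
j=8: u_8=14/15 ∈ [17/19, 1) → index 8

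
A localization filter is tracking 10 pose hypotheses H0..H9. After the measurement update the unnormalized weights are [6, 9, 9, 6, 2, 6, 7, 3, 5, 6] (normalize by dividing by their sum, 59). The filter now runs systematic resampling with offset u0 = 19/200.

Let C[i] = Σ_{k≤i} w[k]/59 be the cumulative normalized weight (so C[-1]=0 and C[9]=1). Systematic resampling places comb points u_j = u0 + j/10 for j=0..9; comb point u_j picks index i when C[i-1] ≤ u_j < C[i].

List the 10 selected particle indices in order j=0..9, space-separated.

C = [6/59, 15/59, 24/59, 30/59, 32/59, 38/59, 45/59, 48/59, 53/59, 1]
j=0: u_0=19/200 ∈ [0, 6/59) → index 0
j=1: u_1=39/200 ∈ [6/59, 15/59) → index 1
j=2: u_2=59/200 ∈ [15/59, 24/59) → index 2
j=3: u_3=79/200 ∈ [15/59, 24/59) → index 2
j=4: u_4=99/200 ∈ [24/59, 30/59) → index 3
j=5: u_5=119/200 ∈ [32/59, 38/59) → index 5
j=6: u_6=139/200 ∈ [38/59, 45/59) → index 6
j=7: u_7=159/200 ∈ [45/59, 48/59) → index 7
j=8: u_8=179/200 ∈ [48/59, 53/59) → index 8
j=9: u_9=199/200 ∈ [53/59, 1) → index 9

0 1 2 2 3 5 6 7 8 9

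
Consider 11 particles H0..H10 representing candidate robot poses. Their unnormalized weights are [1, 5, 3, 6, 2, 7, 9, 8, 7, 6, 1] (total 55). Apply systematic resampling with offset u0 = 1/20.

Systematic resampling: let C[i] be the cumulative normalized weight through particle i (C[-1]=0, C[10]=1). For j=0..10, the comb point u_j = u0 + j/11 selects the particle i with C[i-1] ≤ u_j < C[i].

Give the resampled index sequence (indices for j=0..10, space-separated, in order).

1 2 3 5 5 6 6 7 8 8 9

C = [1/55, 6/55, 9/55, 3/11, 17/55, 24/55, 3/5, 41/55, 48/55, 54/55, 1]
j=0: u_0=1/20 ∈ [1/55, 6/55) → index 1
j=1: u_1=31/220 ∈ [6/55, 9/55) → index 2
j=2: u_2=51/220 ∈ [9/55, 3/11) → index 3
j=3: u_3=71/220 ∈ [17/55, 24/55) → index 5
j=4: u_4=91/220 ∈ [17/55, 24/55) → index 5
j=5: u_5=111/220 ∈ [24/55, 3/5) → index 6
j=6: u_6=131/220 ∈ [24/55, 3/5) → index 6
j=7: u_7=151/220 ∈ [3/5, 41/55) → index 7
j=8: u_8=171/220 ∈ [41/55, 48/55) → index 8
j=9: u_9=191/220 ∈ [41/55, 48/55) → index 8
j=10: u_10=211/220 ∈ [48/55, 54/55) → index 9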